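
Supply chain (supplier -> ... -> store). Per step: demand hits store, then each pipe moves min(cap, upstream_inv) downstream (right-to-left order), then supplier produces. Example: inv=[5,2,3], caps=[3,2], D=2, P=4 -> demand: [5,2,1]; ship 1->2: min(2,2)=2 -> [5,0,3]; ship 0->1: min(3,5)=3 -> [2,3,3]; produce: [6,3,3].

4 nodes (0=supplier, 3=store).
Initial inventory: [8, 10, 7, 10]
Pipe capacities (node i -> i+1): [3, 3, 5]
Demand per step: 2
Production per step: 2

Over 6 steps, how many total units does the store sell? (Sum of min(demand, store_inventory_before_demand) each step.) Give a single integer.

Answer: 12

Derivation:
Step 1: sold=2 (running total=2) -> [7 10 5 13]
Step 2: sold=2 (running total=4) -> [6 10 3 16]
Step 3: sold=2 (running total=6) -> [5 10 3 17]
Step 4: sold=2 (running total=8) -> [4 10 3 18]
Step 5: sold=2 (running total=10) -> [3 10 3 19]
Step 6: sold=2 (running total=12) -> [2 10 3 20]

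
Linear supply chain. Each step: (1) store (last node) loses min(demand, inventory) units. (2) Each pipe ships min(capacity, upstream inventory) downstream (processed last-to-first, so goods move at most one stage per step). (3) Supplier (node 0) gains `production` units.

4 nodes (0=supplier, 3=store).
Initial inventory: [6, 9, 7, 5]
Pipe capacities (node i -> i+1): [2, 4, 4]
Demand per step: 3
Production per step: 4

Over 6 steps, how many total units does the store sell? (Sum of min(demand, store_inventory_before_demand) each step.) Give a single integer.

Answer: 18

Derivation:
Step 1: sold=3 (running total=3) -> [8 7 7 6]
Step 2: sold=3 (running total=6) -> [10 5 7 7]
Step 3: sold=3 (running total=9) -> [12 3 7 8]
Step 4: sold=3 (running total=12) -> [14 2 6 9]
Step 5: sold=3 (running total=15) -> [16 2 4 10]
Step 6: sold=3 (running total=18) -> [18 2 2 11]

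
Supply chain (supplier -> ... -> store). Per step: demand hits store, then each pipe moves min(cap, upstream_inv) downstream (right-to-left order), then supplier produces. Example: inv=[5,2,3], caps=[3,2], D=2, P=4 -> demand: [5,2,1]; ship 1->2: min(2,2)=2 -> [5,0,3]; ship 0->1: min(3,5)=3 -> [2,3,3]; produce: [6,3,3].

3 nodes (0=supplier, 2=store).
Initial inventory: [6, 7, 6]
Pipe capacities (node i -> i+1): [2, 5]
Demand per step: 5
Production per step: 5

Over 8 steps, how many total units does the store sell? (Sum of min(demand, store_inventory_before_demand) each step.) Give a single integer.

Step 1: sold=5 (running total=5) -> [9 4 6]
Step 2: sold=5 (running total=10) -> [12 2 5]
Step 3: sold=5 (running total=15) -> [15 2 2]
Step 4: sold=2 (running total=17) -> [18 2 2]
Step 5: sold=2 (running total=19) -> [21 2 2]
Step 6: sold=2 (running total=21) -> [24 2 2]
Step 7: sold=2 (running total=23) -> [27 2 2]
Step 8: sold=2 (running total=25) -> [30 2 2]

Answer: 25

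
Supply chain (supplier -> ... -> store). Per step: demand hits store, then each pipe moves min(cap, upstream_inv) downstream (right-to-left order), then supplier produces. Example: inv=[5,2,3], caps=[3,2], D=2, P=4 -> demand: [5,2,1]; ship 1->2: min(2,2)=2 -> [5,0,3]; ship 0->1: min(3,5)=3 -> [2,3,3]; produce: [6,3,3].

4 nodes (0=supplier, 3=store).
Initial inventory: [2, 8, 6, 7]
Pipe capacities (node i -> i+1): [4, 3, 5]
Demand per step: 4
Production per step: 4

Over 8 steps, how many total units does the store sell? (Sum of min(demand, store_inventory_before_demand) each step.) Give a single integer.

Answer: 31

Derivation:
Step 1: sold=4 (running total=4) -> [4 7 4 8]
Step 2: sold=4 (running total=8) -> [4 8 3 8]
Step 3: sold=4 (running total=12) -> [4 9 3 7]
Step 4: sold=4 (running total=16) -> [4 10 3 6]
Step 5: sold=4 (running total=20) -> [4 11 3 5]
Step 6: sold=4 (running total=24) -> [4 12 3 4]
Step 7: sold=4 (running total=28) -> [4 13 3 3]
Step 8: sold=3 (running total=31) -> [4 14 3 3]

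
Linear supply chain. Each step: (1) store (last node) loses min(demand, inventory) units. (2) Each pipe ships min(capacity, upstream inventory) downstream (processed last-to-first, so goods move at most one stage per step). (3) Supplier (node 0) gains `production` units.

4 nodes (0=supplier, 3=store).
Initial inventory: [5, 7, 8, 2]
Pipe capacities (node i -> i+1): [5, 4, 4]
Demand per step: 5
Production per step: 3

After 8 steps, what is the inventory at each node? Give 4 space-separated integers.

Step 1: demand=5,sold=2 ship[2->3]=4 ship[1->2]=4 ship[0->1]=5 prod=3 -> inv=[3 8 8 4]
Step 2: demand=5,sold=4 ship[2->3]=4 ship[1->2]=4 ship[0->1]=3 prod=3 -> inv=[3 7 8 4]
Step 3: demand=5,sold=4 ship[2->3]=4 ship[1->2]=4 ship[0->1]=3 prod=3 -> inv=[3 6 8 4]
Step 4: demand=5,sold=4 ship[2->3]=4 ship[1->2]=4 ship[0->1]=3 prod=3 -> inv=[3 5 8 4]
Step 5: demand=5,sold=4 ship[2->3]=4 ship[1->2]=4 ship[0->1]=3 prod=3 -> inv=[3 4 8 4]
Step 6: demand=5,sold=4 ship[2->3]=4 ship[1->2]=4 ship[0->1]=3 prod=3 -> inv=[3 3 8 4]
Step 7: demand=5,sold=4 ship[2->3]=4 ship[1->2]=3 ship[0->1]=3 prod=3 -> inv=[3 3 7 4]
Step 8: demand=5,sold=4 ship[2->3]=4 ship[1->2]=3 ship[0->1]=3 prod=3 -> inv=[3 3 6 4]

3 3 6 4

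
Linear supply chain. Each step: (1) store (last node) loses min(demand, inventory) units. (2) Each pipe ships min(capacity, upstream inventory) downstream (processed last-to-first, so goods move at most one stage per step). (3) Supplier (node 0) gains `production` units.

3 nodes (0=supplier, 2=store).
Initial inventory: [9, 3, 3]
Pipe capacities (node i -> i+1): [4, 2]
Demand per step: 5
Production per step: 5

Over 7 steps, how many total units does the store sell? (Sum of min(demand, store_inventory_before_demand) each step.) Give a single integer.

Answer: 15

Derivation:
Step 1: sold=3 (running total=3) -> [10 5 2]
Step 2: sold=2 (running total=5) -> [11 7 2]
Step 3: sold=2 (running total=7) -> [12 9 2]
Step 4: sold=2 (running total=9) -> [13 11 2]
Step 5: sold=2 (running total=11) -> [14 13 2]
Step 6: sold=2 (running total=13) -> [15 15 2]
Step 7: sold=2 (running total=15) -> [16 17 2]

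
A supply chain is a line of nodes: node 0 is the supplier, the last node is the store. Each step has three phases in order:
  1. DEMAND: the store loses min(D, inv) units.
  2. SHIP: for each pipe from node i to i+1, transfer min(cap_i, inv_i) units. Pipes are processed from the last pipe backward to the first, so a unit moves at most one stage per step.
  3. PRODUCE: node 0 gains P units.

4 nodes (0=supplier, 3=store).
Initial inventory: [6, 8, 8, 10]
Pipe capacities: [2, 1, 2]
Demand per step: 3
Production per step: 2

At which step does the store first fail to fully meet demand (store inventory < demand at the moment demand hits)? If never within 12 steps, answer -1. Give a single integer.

Step 1: demand=3,sold=3 ship[2->3]=2 ship[1->2]=1 ship[0->1]=2 prod=2 -> [6 9 7 9]
Step 2: demand=3,sold=3 ship[2->3]=2 ship[1->2]=1 ship[0->1]=2 prod=2 -> [6 10 6 8]
Step 3: demand=3,sold=3 ship[2->3]=2 ship[1->2]=1 ship[0->1]=2 prod=2 -> [6 11 5 7]
Step 4: demand=3,sold=3 ship[2->3]=2 ship[1->2]=1 ship[0->1]=2 prod=2 -> [6 12 4 6]
Step 5: demand=3,sold=3 ship[2->3]=2 ship[1->2]=1 ship[0->1]=2 prod=2 -> [6 13 3 5]
Step 6: demand=3,sold=3 ship[2->3]=2 ship[1->2]=1 ship[0->1]=2 prod=2 -> [6 14 2 4]
Step 7: demand=3,sold=3 ship[2->3]=2 ship[1->2]=1 ship[0->1]=2 prod=2 -> [6 15 1 3]
Step 8: demand=3,sold=3 ship[2->3]=1 ship[1->2]=1 ship[0->1]=2 prod=2 -> [6 16 1 1]
Step 9: demand=3,sold=1 ship[2->3]=1 ship[1->2]=1 ship[0->1]=2 prod=2 -> [6 17 1 1]
Step 10: demand=3,sold=1 ship[2->3]=1 ship[1->2]=1 ship[0->1]=2 prod=2 -> [6 18 1 1]
Step 11: demand=3,sold=1 ship[2->3]=1 ship[1->2]=1 ship[0->1]=2 prod=2 -> [6 19 1 1]
Step 12: demand=3,sold=1 ship[2->3]=1 ship[1->2]=1 ship[0->1]=2 prod=2 -> [6 20 1 1]
First stockout at step 9

9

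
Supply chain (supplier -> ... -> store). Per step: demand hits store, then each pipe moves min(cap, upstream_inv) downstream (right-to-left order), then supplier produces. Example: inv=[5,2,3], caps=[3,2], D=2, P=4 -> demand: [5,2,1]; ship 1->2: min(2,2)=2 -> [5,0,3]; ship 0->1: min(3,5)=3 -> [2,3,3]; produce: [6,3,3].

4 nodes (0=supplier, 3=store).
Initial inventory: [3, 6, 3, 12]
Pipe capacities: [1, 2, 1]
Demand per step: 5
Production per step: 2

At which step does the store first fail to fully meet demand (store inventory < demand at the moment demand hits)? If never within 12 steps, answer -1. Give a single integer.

Step 1: demand=5,sold=5 ship[2->3]=1 ship[1->2]=2 ship[0->1]=1 prod=2 -> [4 5 4 8]
Step 2: demand=5,sold=5 ship[2->3]=1 ship[1->2]=2 ship[0->1]=1 prod=2 -> [5 4 5 4]
Step 3: demand=5,sold=4 ship[2->3]=1 ship[1->2]=2 ship[0->1]=1 prod=2 -> [6 3 6 1]
Step 4: demand=5,sold=1 ship[2->3]=1 ship[1->2]=2 ship[0->1]=1 prod=2 -> [7 2 7 1]
Step 5: demand=5,sold=1 ship[2->3]=1 ship[1->2]=2 ship[0->1]=1 prod=2 -> [8 1 8 1]
Step 6: demand=5,sold=1 ship[2->3]=1 ship[1->2]=1 ship[0->1]=1 prod=2 -> [9 1 8 1]
Step 7: demand=5,sold=1 ship[2->3]=1 ship[1->2]=1 ship[0->1]=1 prod=2 -> [10 1 8 1]
Step 8: demand=5,sold=1 ship[2->3]=1 ship[1->2]=1 ship[0->1]=1 prod=2 -> [11 1 8 1]
Step 9: demand=5,sold=1 ship[2->3]=1 ship[1->2]=1 ship[0->1]=1 prod=2 -> [12 1 8 1]
Step 10: demand=5,sold=1 ship[2->3]=1 ship[1->2]=1 ship[0->1]=1 prod=2 -> [13 1 8 1]
Step 11: demand=5,sold=1 ship[2->3]=1 ship[1->2]=1 ship[0->1]=1 prod=2 -> [14 1 8 1]
Step 12: demand=5,sold=1 ship[2->3]=1 ship[1->2]=1 ship[0->1]=1 prod=2 -> [15 1 8 1]
First stockout at step 3

3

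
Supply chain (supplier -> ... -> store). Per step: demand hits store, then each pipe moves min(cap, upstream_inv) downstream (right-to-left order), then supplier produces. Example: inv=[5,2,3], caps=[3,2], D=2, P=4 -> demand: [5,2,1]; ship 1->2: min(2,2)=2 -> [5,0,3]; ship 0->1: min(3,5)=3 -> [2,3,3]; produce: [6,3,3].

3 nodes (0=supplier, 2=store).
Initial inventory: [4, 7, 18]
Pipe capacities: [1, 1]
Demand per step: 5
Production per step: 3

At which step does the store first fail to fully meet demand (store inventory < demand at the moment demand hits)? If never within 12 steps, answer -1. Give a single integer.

Step 1: demand=5,sold=5 ship[1->2]=1 ship[0->1]=1 prod=3 -> [6 7 14]
Step 2: demand=5,sold=5 ship[1->2]=1 ship[0->1]=1 prod=3 -> [8 7 10]
Step 3: demand=5,sold=5 ship[1->2]=1 ship[0->1]=1 prod=3 -> [10 7 6]
Step 4: demand=5,sold=5 ship[1->2]=1 ship[0->1]=1 prod=3 -> [12 7 2]
Step 5: demand=5,sold=2 ship[1->2]=1 ship[0->1]=1 prod=3 -> [14 7 1]
Step 6: demand=5,sold=1 ship[1->2]=1 ship[0->1]=1 prod=3 -> [16 7 1]
Step 7: demand=5,sold=1 ship[1->2]=1 ship[0->1]=1 prod=3 -> [18 7 1]
Step 8: demand=5,sold=1 ship[1->2]=1 ship[0->1]=1 prod=3 -> [20 7 1]
Step 9: demand=5,sold=1 ship[1->2]=1 ship[0->1]=1 prod=3 -> [22 7 1]
Step 10: demand=5,sold=1 ship[1->2]=1 ship[0->1]=1 prod=3 -> [24 7 1]
Step 11: demand=5,sold=1 ship[1->2]=1 ship[0->1]=1 prod=3 -> [26 7 1]
Step 12: demand=5,sold=1 ship[1->2]=1 ship[0->1]=1 prod=3 -> [28 7 1]
First stockout at step 5

5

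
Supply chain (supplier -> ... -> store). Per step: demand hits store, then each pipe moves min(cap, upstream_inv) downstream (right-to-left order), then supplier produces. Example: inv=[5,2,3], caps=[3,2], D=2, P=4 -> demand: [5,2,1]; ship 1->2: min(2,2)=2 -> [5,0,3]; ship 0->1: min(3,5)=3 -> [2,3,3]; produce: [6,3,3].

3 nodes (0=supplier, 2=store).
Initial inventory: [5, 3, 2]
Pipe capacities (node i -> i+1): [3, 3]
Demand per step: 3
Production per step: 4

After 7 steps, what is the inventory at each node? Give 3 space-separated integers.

Step 1: demand=3,sold=2 ship[1->2]=3 ship[0->1]=3 prod=4 -> inv=[6 3 3]
Step 2: demand=3,sold=3 ship[1->2]=3 ship[0->1]=3 prod=4 -> inv=[7 3 3]
Step 3: demand=3,sold=3 ship[1->2]=3 ship[0->1]=3 prod=4 -> inv=[8 3 3]
Step 4: demand=3,sold=3 ship[1->2]=3 ship[0->1]=3 prod=4 -> inv=[9 3 3]
Step 5: demand=3,sold=3 ship[1->2]=3 ship[0->1]=3 prod=4 -> inv=[10 3 3]
Step 6: demand=3,sold=3 ship[1->2]=3 ship[0->1]=3 prod=4 -> inv=[11 3 3]
Step 7: demand=3,sold=3 ship[1->2]=3 ship[0->1]=3 prod=4 -> inv=[12 3 3]

12 3 3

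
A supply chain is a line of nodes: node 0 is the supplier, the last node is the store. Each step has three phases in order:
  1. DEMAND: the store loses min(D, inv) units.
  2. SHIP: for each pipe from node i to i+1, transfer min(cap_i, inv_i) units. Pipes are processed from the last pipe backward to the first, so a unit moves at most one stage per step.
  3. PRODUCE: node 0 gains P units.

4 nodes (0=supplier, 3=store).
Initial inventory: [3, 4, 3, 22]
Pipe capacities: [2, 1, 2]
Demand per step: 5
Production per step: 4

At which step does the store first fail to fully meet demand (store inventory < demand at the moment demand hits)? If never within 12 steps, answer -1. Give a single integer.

Step 1: demand=5,sold=5 ship[2->3]=2 ship[1->2]=1 ship[0->1]=2 prod=4 -> [5 5 2 19]
Step 2: demand=5,sold=5 ship[2->3]=2 ship[1->2]=1 ship[0->1]=2 prod=4 -> [7 6 1 16]
Step 3: demand=5,sold=5 ship[2->3]=1 ship[1->2]=1 ship[0->1]=2 prod=4 -> [9 7 1 12]
Step 4: demand=5,sold=5 ship[2->3]=1 ship[1->2]=1 ship[0->1]=2 prod=4 -> [11 8 1 8]
Step 5: demand=5,sold=5 ship[2->3]=1 ship[1->2]=1 ship[0->1]=2 prod=4 -> [13 9 1 4]
Step 6: demand=5,sold=4 ship[2->3]=1 ship[1->2]=1 ship[0->1]=2 prod=4 -> [15 10 1 1]
Step 7: demand=5,sold=1 ship[2->3]=1 ship[1->2]=1 ship[0->1]=2 prod=4 -> [17 11 1 1]
Step 8: demand=5,sold=1 ship[2->3]=1 ship[1->2]=1 ship[0->1]=2 prod=4 -> [19 12 1 1]
Step 9: demand=5,sold=1 ship[2->3]=1 ship[1->2]=1 ship[0->1]=2 prod=4 -> [21 13 1 1]
Step 10: demand=5,sold=1 ship[2->3]=1 ship[1->2]=1 ship[0->1]=2 prod=4 -> [23 14 1 1]
Step 11: demand=5,sold=1 ship[2->3]=1 ship[1->2]=1 ship[0->1]=2 prod=4 -> [25 15 1 1]
Step 12: demand=5,sold=1 ship[2->3]=1 ship[1->2]=1 ship[0->1]=2 prod=4 -> [27 16 1 1]
First stockout at step 6

6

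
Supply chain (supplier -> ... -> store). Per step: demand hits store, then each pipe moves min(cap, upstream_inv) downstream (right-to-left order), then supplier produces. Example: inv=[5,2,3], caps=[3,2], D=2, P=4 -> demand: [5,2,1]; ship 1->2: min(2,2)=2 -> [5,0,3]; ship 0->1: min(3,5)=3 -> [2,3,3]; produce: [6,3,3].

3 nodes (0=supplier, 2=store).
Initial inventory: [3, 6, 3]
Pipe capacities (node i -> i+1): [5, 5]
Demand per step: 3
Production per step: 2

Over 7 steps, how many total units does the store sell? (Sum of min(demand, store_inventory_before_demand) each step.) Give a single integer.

Answer: 20

Derivation:
Step 1: sold=3 (running total=3) -> [2 4 5]
Step 2: sold=3 (running total=6) -> [2 2 6]
Step 3: sold=3 (running total=9) -> [2 2 5]
Step 4: sold=3 (running total=12) -> [2 2 4]
Step 5: sold=3 (running total=15) -> [2 2 3]
Step 6: sold=3 (running total=18) -> [2 2 2]
Step 7: sold=2 (running total=20) -> [2 2 2]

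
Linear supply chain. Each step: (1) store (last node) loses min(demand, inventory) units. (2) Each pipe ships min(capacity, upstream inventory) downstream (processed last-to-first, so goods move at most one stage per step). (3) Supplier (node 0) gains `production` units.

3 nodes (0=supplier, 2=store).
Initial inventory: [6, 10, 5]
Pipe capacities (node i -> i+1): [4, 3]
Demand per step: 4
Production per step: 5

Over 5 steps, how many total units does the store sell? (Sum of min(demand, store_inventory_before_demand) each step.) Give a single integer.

Step 1: sold=4 (running total=4) -> [7 11 4]
Step 2: sold=4 (running total=8) -> [8 12 3]
Step 3: sold=3 (running total=11) -> [9 13 3]
Step 4: sold=3 (running total=14) -> [10 14 3]
Step 5: sold=3 (running total=17) -> [11 15 3]

Answer: 17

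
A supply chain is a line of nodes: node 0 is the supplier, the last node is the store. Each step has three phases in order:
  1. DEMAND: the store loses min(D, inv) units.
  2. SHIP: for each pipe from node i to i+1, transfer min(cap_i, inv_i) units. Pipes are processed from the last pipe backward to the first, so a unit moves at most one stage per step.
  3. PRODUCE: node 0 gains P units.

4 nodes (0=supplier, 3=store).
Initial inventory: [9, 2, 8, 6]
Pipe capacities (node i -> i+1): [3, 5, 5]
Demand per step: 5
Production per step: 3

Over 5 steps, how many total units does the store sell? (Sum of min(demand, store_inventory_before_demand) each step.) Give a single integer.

Step 1: sold=5 (running total=5) -> [9 3 5 6]
Step 2: sold=5 (running total=10) -> [9 3 3 6]
Step 3: sold=5 (running total=15) -> [9 3 3 4]
Step 4: sold=4 (running total=19) -> [9 3 3 3]
Step 5: sold=3 (running total=22) -> [9 3 3 3]

Answer: 22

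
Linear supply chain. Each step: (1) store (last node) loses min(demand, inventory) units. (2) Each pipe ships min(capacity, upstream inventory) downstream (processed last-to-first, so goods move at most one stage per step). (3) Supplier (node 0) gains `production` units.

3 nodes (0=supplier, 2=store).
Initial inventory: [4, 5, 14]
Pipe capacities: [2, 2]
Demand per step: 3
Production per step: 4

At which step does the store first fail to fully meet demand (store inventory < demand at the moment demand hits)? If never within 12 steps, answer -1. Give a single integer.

Step 1: demand=3,sold=3 ship[1->2]=2 ship[0->1]=2 prod=4 -> [6 5 13]
Step 2: demand=3,sold=3 ship[1->2]=2 ship[0->1]=2 prod=4 -> [8 5 12]
Step 3: demand=3,sold=3 ship[1->2]=2 ship[0->1]=2 prod=4 -> [10 5 11]
Step 4: demand=3,sold=3 ship[1->2]=2 ship[0->1]=2 prod=4 -> [12 5 10]
Step 5: demand=3,sold=3 ship[1->2]=2 ship[0->1]=2 prod=4 -> [14 5 9]
Step 6: demand=3,sold=3 ship[1->2]=2 ship[0->1]=2 prod=4 -> [16 5 8]
Step 7: demand=3,sold=3 ship[1->2]=2 ship[0->1]=2 prod=4 -> [18 5 7]
Step 8: demand=3,sold=3 ship[1->2]=2 ship[0->1]=2 prod=4 -> [20 5 6]
Step 9: demand=3,sold=3 ship[1->2]=2 ship[0->1]=2 prod=4 -> [22 5 5]
Step 10: demand=3,sold=3 ship[1->2]=2 ship[0->1]=2 prod=4 -> [24 5 4]
Step 11: demand=3,sold=3 ship[1->2]=2 ship[0->1]=2 prod=4 -> [26 5 3]
Step 12: demand=3,sold=3 ship[1->2]=2 ship[0->1]=2 prod=4 -> [28 5 2]
No stockout in 12 steps

-1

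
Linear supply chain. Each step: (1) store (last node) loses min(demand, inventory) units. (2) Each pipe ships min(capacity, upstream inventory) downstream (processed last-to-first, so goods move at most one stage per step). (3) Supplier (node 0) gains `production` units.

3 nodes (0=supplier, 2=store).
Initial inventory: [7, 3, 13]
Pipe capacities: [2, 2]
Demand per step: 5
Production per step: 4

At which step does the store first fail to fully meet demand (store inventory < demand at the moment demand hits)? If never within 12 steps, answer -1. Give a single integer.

Step 1: demand=5,sold=5 ship[1->2]=2 ship[0->1]=2 prod=4 -> [9 3 10]
Step 2: demand=5,sold=5 ship[1->2]=2 ship[0->1]=2 prod=4 -> [11 3 7]
Step 3: demand=5,sold=5 ship[1->2]=2 ship[0->1]=2 prod=4 -> [13 3 4]
Step 4: demand=5,sold=4 ship[1->2]=2 ship[0->1]=2 prod=4 -> [15 3 2]
Step 5: demand=5,sold=2 ship[1->2]=2 ship[0->1]=2 prod=4 -> [17 3 2]
Step 6: demand=5,sold=2 ship[1->2]=2 ship[0->1]=2 prod=4 -> [19 3 2]
Step 7: demand=5,sold=2 ship[1->2]=2 ship[0->1]=2 prod=4 -> [21 3 2]
Step 8: demand=5,sold=2 ship[1->2]=2 ship[0->1]=2 prod=4 -> [23 3 2]
Step 9: demand=5,sold=2 ship[1->2]=2 ship[0->1]=2 prod=4 -> [25 3 2]
Step 10: demand=5,sold=2 ship[1->2]=2 ship[0->1]=2 prod=4 -> [27 3 2]
Step 11: demand=5,sold=2 ship[1->2]=2 ship[0->1]=2 prod=4 -> [29 3 2]
Step 12: demand=5,sold=2 ship[1->2]=2 ship[0->1]=2 prod=4 -> [31 3 2]
First stockout at step 4

4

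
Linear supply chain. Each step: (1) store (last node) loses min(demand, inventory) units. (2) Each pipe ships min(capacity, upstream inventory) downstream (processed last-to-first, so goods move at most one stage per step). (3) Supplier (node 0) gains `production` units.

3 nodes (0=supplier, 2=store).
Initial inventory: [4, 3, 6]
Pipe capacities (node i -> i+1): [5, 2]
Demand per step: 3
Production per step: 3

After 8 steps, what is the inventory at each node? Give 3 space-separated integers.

Step 1: demand=3,sold=3 ship[1->2]=2 ship[0->1]=4 prod=3 -> inv=[3 5 5]
Step 2: demand=3,sold=3 ship[1->2]=2 ship[0->1]=3 prod=3 -> inv=[3 6 4]
Step 3: demand=3,sold=3 ship[1->2]=2 ship[0->1]=3 prod=3 -> inv=[3 7 3]
Step 4: demand=3,sold=3 ship[1->2]=2 ship[0->1]=3 prod=3 -> inv=[3 8 2]
Step 5: demand=3,sold=2 ship[1->2]=2 ship[0->1]=3 prod=3 -> inv=[3 9 2]
Step 6: demand=3,sold=2 ship[1->2]=2 ship[0->1]=3 prod=3 -> inv=[3 10 2]
Step 7: demand=3,sold=2 ship[1->2]=2 ship[0->1]=3 prod=3 -> inv=[3 11 2]
Step 8: demand=3,sold=2 ship[1->2]=2 ship[0->1]=3 prod=3 -> inv=[3 12 2]

3 12 2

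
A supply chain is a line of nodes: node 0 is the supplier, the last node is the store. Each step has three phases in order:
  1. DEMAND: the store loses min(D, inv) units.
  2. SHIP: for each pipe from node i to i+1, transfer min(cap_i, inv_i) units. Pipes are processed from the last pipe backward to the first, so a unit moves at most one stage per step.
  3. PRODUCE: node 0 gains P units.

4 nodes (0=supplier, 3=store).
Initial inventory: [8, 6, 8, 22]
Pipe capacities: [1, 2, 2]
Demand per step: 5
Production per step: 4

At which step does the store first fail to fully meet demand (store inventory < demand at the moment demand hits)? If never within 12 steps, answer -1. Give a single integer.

Step 1: demand=5,sold=5 ship[2->3]=2 ship[1->2]=2 ship[0->1]=1 prod=4 -> [11 5 8 19]
Step 2: demand=5,sold=5 ship[2->3]=2 ship[1->2]=2 ship[0->1]=1 prod=4 -> [14 4 8 16]
Step 3: demand=5,sold=5 ship[2->3]=2 ship[1->2]=2 ship[0->1]=1 prod=4 -> [17 3 8 13]
Step 4: demand=5,sold=5 ship[2->3]=2 ship[1->2]=2 ship[0->1]=1 prod=4 -> [20 2 8 10]
Step 5: demand=5,sold=5 ship[2->3]=2 ship[1->2]=2 ship[0->1]=1 prod=4 -> [23 1 8 7]
Step 6: demand=5,sold=5 ship[2->3]=2 ship[1->2]=1 ship[0->1]=1 prod=4 -> [26 1 7 4]
Step 7: demand=5,sold=4 ship[2->3]=2 ship[1->2]=1 ship[0->1]=1 prod=4 -> [29 1 6 2]
Step 8: demand=5,sold=2 ship[2->3]=2 ship[1->2]=1 ship[0->1]=1 prod=4 -> [32 1 5 2]
Step 9: demand=5,sold=2 ship[2->3]=2 ship[1->2]=1 ship[0->1]=1 prod=4 -> [35 1 4 2]
Step 10: demand=5,sold=2 ship[2->3]=2 ship[1->2]=1 ship[0->1]=1 prod=4 -> [38 1 3 2]
Step 11: demand=5,sold=2 ship[2->3]=2 ship[1->2]=1 ship[0->1]=1 prod=4 -> [41 1 2 2]
Step 12: demand=5,sold=2 ship[2->3]=2 ship[1->2]=1 ship[0->1]=1 prod=4 -> [44 1 1 2]
First stockout at step 7

7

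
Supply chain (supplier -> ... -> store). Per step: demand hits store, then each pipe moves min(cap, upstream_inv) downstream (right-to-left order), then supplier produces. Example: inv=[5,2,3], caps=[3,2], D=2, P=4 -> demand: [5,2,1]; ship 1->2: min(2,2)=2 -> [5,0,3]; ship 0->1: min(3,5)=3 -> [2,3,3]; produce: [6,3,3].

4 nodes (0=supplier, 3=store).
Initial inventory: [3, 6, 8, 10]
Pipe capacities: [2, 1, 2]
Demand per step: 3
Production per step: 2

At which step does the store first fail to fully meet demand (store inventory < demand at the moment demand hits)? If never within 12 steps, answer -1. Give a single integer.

Step 1: demand=3,sold=3 ship[2->3]=2 ship[1->2]=1 ship[0->1]=2 prod=2 -> [3 7 7 9]
Step 2: demand=3,sold=3 ship[2->3]=2 ship[1->2]=1 ship[0->1]=2 prod=2 -> [3 8 6 8]
Step 3: demand=3,sold=3 ship[2->3]=2 ship[1->2]=1 ship[0->1]=2 prod=2 -> [3 9 5 7]
Step 4: demand=3,sold=3 ship[2->3]=2 ship[1->2]=1 ship[0->1]=2 prod=2 -> [3 10 4 6]
Step 5: demand=3,sold=3 ship[2->3]=2 ship[1->2]=1 ship[0->1]=2 prod=2 -> [3 11 3 5]
Step 6: demand=3,sold=3 ship[2->3]=2 ship[1->2]=1 ship[0->1]=2 prod=2 -> [3 12 2 4]
Step 7: demand=3,sold=3 ship[2->3]=2 ship[1->2]=1 ship[0->1]=2 prod=2 -> [3 13 1 3]
Step 8: demand=3,sold=3 ship[2->3]=1 ship[1->2]=1 ship[0->1]=2 prod=2 -> [3 14 1 1]
Step 9: demand=3,sold=1 ship[2->3]=1 ship[1->2]=1 ship[0->1]=2 prod=2 -> [3 15 1 1]
Step 10: demand=3,sold=1 ship[2->3]=1 ship[1->2]=1 ship[0->1]=2 prod=2 -> [3 16 1 1]
Step 11: demand=3,sold=1 ship[2->3]=1 ship[1->2]=1 ship[0->1]=2 prod=2 -> [3 17 1 1]
Step 12: demand=3,sold=1 ship[2->3]=1 ship[1->2]=1 ship[0->1]=2 prod=2 -> [3 18 1 1]
First stockout at step 9

9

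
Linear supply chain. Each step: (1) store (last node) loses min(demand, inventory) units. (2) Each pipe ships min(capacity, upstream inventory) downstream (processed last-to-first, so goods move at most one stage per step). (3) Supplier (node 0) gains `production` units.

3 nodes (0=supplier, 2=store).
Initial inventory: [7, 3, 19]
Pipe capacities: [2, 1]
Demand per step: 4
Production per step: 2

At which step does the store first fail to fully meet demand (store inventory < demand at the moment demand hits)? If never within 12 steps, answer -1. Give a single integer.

Step 1: demand=4,sold=4 ship[1->2]=1 ship[0->1]=2 prod=2 -> [7 4 16]
Step 2: demand=4,sold=4 ship[1->2]=1 ship[0->1]=2 prod=2 -> [7 5 13]
Step 3: demand=4,sold=4 ship[1->2]=1 ship[0->1]=2 prod=2 -> [7 6 10]
Step 4: demand=4,sold=4 ship[1->2]=1 ship[0->1]=2 prod=2 -> [7 7 7]
Step 5: demand=4,sold=4 ship[1->2]=1 ship[0->1]=2 prod=2 -> [7 8 4]
Step 6: demand=4,sold=4 ship[1->2]=1 ship[0->1]=2 prod=2 -> [7 9 1]
Step 7: demand=4,sold=1 ship[1->2]=1 ship[0->1]=2 prod=2 -> [7 10 1]
Step 8: demand=4,sold=1 ship[1->2]=1 ship[0->1]=2 prod=2 -> [7 11 1]
Step 9: demand=4,sold=1 ship[1->2]=1 ship[0->1]=2 prod=2 -> [7 12 1]
Step 10: demand=4,sold=1 ship[1->2]=1 ship[0->1]=2 prod=2 -> [7 13 1]
Step 11: demand=4,sold=1 ship[1->2]=1 ship[0->1]=2 prod=2 -> [7 14 1]
Step 12: demand=4,sold=1 ship[1->2]=1 ship[0->1]=2 prod=2 -> [7 15 1]
First stockout at step 7

7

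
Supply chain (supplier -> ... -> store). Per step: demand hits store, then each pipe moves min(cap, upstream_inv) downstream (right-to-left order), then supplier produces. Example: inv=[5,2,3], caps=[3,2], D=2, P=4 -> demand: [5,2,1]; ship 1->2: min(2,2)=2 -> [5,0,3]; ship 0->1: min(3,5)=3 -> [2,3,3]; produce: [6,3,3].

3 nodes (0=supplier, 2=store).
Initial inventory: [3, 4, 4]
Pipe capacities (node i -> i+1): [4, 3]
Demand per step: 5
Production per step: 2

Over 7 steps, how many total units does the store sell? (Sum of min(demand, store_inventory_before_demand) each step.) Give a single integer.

Answer: 19

Derivation:
Step 1: sold=4 (running total=4) -> [2 4 3]
Step 2: sold=3 (running total=7) -> [2 3 3]
Step 3: sold=3 (running total=10) -> [2 2 3]
Step 4: sold=3 (running total=13) -> [2 2 2]
Step 5: sold=2 (running total=15) -> [2 2 2]
Step 6: sold=2 (running total=17) -> [2 2 2]
Step 7: sold=2 (running total=19) -> [2 2 2]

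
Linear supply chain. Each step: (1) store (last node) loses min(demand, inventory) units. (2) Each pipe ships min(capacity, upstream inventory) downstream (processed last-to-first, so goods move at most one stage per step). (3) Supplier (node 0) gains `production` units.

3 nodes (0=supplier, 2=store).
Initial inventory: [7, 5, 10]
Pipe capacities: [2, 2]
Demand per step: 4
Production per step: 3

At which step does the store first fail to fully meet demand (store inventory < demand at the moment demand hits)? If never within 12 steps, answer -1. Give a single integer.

Step 1: demand=4,sold=4 ship[1->2]=2 ship[0->1]=2 prod=3 -> [8 5 8]
Step 2: demand=4,sold=4 ship[1->2]=2 ship[0->1]=2 prod=3 -> [9 5 6]
Step 3: demand=4,sold=4 ship[1->2]=2 ship[0->1]=2 prod=3 -> [10 5 4]
Step 4: demand=4,sold=4 ship[1->2]=2 ship[0->1]=2 prod=3 -> [11 5 2]
Step 5: demand=4,sold=2 ship[1->2]=2 ship[0->1]=2 prod=3 -> [12 5 2]
Step 6: demand=4,sold=2 ship[1->2]=2 ship[0->1]=2 prod=3 -> [13 5 2]
Step 7: demand=4,sold=2 ship[1->2]=2 ship[0->1]=2 prod=3 -> [14 5 2]
Step 8: demand=4,sold=2 ship[1->2]=2 ship[0->1]=2 prod=3 -> [15 5 2]
Step 9: demand=4,sold=2 ship[1->2]=2 ship[0->1]=2 prod=3 -> [16 5 2]
Step 10: demand=4,sold=2 ship[1->2]=2 ship[0->1]=2 prod=3 -> [17 5 2]
Step 11: demand=4,sold=2 ship[1->2]=2 ship[0->1]=2 prod=3 -> [18 5 2]
Step 12: demand=4,sold=2 ship[1->2]=2 ship[0->1]=2 prod=3 -> [19 5 2]
First stockout at step 5

5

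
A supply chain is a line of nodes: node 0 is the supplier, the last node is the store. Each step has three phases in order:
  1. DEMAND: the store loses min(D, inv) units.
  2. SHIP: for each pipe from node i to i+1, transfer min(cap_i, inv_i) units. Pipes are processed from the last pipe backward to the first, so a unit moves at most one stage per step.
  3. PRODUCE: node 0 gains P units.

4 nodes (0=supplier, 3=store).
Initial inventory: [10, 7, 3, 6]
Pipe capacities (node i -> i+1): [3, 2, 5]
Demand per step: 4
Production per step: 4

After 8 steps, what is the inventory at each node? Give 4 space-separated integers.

Step 1: demand=4,sold=4 ship[2->3]=3 ship[1->2]=2 ship[0->1]=3 prod=4 -> inv=[11 8 2 5]
Step 2: demand=4,sold=4 ship[2->3]=2 ship[1->2]=2 ship[0->1]=3 prod=4 -> inv=[12 9 2 3]
Step 3: demand=4,sold=3 ship[2->3]=2 ship[1->2]=2 ship[0->1]=3 prod=4 -> inv=[13 10 2 2]
Step 4: demand=4,sold=2 ship[2->3]=2 ship[1->2]=2 ship[0->1]=3 prod=4 -> inv=[14 11 2 2]
Step 5: demand=4,sold=2 ship[2->3]=2 ship[1->2]=2 ship[0->1]=3 prod=4 -> inv=[15 12 2 2]
Step 6: demand=4,sold=2 ship[2->3]=2 ship[1->2]=2 ship[0->1]=3 prod=4 -> inv=[16 13 2 2]
Step 7: demand=4,sold=2 ship[2->3]=2 ship[1->2]=2 ship[0->1]=3 prod=4 -> inv=[17 14 2 2]
Step 8: demand=4,sold=2 ship[2->3]=2 ship[1->2]=2 ship[0->1]=3 prod=4 -> inv=[18 15 2 2]

18 15 2 2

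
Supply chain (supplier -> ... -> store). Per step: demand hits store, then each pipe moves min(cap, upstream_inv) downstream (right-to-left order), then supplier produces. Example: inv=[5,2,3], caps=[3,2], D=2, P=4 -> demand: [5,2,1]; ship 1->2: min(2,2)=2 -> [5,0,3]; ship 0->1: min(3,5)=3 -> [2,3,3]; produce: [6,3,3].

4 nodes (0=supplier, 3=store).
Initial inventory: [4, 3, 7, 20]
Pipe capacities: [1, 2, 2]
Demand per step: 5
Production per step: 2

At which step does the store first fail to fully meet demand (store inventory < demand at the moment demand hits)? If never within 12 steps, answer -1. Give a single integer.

Step 1: demand=5,sold=5 ship[2->3]=2 ship[1->2]=2 ship[0->1]=1 prod=2 -> [5 2 7 17]
Step 2: demand=5,sold=5 ship[2->3]=2 ship[1->2]=2 ship[0->1]=1 prod=2 -> [6 1 7 14]
Step 3: demand=5,sold=5 ship[2->3]=2 ship[1->2]=1 ship[0->1]=1 prod=2 -> [7 1 6 11]
Step 4: demand=5,sold=5 ship[2->3]=2 ship[1->2]=1 ship[0->1]=1 prod=2 -> [8 1 5 8]
Step 5: demand=5,sold=5 ship[2->3]=2 ship[1->2]=1 ship[0->1]=1 prod=2 -> [9 1 4 5]
Step 6: demand=5,sold=5 ship[2->3]=2 ship[1->2]=1 ship[0->1]=1 prod=2 -> [10 1 3 2]
Step 7: demand=5,sold=2 ship[2->3]=2 ship[1->2]=1 ship[0->1]=1 prod=2 -> [11 1 2 2]
Step 8: demand=5,sold=2 ship[2->3]=2 ship[1->2]=1 ship[0->1]=1 prod=2 -> [12 1 1 2]
Step 9: demand=5,sold=2 ship[2->3]=1 ship[1->2]=1 ship[0->1]=1 prod=2 -> [13 1 1 1]
Step 10: demand=5,sold=1 ship[2->3]=1 ship[1->2]=1 ship[0->1]=1 prod=2 -> [14 1 1 1]
Step 11: demand=5,sold=1 ship[2->3]=1 ship[1->2]=1 ship[0->1]=1 prod=2 -> [15 1 1 1]
Step 12: demand=5,sold=1 ship[2->3]=1 ship[1->2]=1 ship[0->1]=1 prod=2 -> [16 1 1 1]
First stockout at step 7

7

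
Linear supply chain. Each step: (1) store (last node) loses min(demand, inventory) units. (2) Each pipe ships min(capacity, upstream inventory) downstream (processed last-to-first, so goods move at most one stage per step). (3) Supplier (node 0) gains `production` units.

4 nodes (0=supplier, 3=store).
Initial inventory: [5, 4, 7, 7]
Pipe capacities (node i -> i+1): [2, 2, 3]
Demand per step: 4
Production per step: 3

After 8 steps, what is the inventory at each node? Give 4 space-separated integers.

Step 1: demand=4,sold=4 ship[2->3]=3 ship[1->2]=2 ship[0->1]=2 prod=3 -> inv=[6 4 6 6]
Step 2: demand=4,sold=4 ship[2->3]=3 ship[1->2]=2 ship[0->1]=2 prod=3 -> inv=[7 4 5 5]
Step 3: demand=4,sold=4 ship[2->3]=3 ship[1->2]=2 ship[0->1]=2 prod=3 -> inv=[8 4 4 4]
Step 4: demand=4,sold=4 ship[2->3]=3 ship[1->2]=2 ship[0->1]=2 prod=3 -> inv=[9 4 3 3]
Step 5: demand=4,sold=3 ship[2->3]=3 ship[1->2]=2 ship[0->1]=2 prod=3 -> inv=[10 4 2 3]
Step 6: demand=4,sold=3 ship[2->3]=2 ship[1->2]=2 ship[0->1]=2 prod=3 -> inv=[11 4 2 2]
Step 7: demand=4,sold=2 ship[2->3]=2 ship[1->2]=2 ship[0->1]=2 prod=3 -> inv=[12 4 2 2]
Step 8: demand=4,sold=2 ship[2->3]=2 ship[1->2]=2 ship[0->1]=2 prod=3 -> inv=[13 4 2 2]

13 4 2 2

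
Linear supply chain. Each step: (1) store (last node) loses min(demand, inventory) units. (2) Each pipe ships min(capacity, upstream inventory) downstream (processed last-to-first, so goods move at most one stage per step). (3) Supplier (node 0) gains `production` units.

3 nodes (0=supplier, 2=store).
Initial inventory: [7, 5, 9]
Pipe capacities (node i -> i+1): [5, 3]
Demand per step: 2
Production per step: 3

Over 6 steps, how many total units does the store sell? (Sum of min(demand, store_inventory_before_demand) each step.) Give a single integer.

Step 1: sold=2 (running total=2) -> [5 7 10]
Step 2: sold=2 (running total=4) -> [3 9 11]
Step 3: sold=2 (running total=6) -> [3 9 12]
Step 4: sold=2 (running total=8) -> [3 9 13]
Step 5: sold=2 (running total=10) -> [3 9 14]
Step 6: sold=2 (running total=12) -> [3 9 15]

Answer: 12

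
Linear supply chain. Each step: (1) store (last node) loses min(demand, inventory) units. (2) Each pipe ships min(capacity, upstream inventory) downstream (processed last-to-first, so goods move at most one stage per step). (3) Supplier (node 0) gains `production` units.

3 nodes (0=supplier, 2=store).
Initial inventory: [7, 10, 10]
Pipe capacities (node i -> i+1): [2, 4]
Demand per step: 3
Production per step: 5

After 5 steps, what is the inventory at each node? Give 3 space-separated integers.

Step 1: demand=3,sold=3 ship[1->2]=4 ship[0->1]=2 prod=5 -> inv=[10 8 11]
Step 2: demand=3,sold=3 ship[1->2]=4 ship[0->1]=2 prod=5 -> inv=[13 6 12]
Step 3: demand=3,sold=3 ship[1->2]=4 ship[0->1]=2 prod=5 -> inv=[16 4 13]
Step 4: demand=3,sold=3 ship[1->2]=4 ship[0->1]=2 prod=5 -> inv=[19 2 14]
Step 5: demand=3,sold=3 ship[1->2]=2 ship[0->1]=2 prod=5 -> inv=[22 2 13]

22 2 13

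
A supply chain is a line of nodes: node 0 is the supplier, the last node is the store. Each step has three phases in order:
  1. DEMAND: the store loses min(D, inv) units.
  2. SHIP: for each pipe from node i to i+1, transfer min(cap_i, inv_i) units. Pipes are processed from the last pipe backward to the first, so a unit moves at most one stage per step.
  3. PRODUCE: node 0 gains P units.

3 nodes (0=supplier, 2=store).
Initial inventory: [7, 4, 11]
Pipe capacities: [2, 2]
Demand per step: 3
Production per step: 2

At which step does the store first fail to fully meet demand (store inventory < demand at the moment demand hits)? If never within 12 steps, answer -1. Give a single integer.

Step 1: demand=3,sold=3 ship[1->2]=2 ship[0->1]=2 prod=2 -> [7 4 10]
Step 2: demand=3,sold=3 ship[1->2]=2 ship[0->1]=2 prod=2 -> [7 4 9]
Step 3: demand=3,sold=3 ship[1->2]=2 ship[0->1]=2 prod=2 -> [7 4 8]
Step 4: demand=3,sold=3 ship[1->2]=2 ship[0->1]=2 prod=2 -> [7 4 7]
Step 5: demand=3,sold=3 ship[1->2]=2 ship[0->1]=2 prod=2 -> [7 4 6]
Step 6: demand=3,sold=3 ship[1->2]=2 ship[0->1]=2 prod=2 -> [7 4 5]
Step 7: demand=3,sold=3 ship[1->2]=2 ship[0->1]=2 prod=2 -> [7 4 4]
Step 8: demand=3,sold=3 ship[1->2]=2 ship[0->1]=2 prod=2 -> [7 4 3]
Step 9: demand=3,sold=3 ship[1->2]=2 ship[0->1]=2 prod=2 -> [7 4 2]
Step 10: demand=3,sold=2 ship[1->2]=2 ship[0->1]=2 prod=2 -> [7 4 2]
Step 11: demand=3,sold=2 ship[1->2]=2 ship[0->1]=2 prod=2 -> [7 4 2]
Step 12: demand=3,sold=2 ship[1->2]=2 ship[0->1]=2 prod=2 -> [7 4 2]
First stockout at step 10

10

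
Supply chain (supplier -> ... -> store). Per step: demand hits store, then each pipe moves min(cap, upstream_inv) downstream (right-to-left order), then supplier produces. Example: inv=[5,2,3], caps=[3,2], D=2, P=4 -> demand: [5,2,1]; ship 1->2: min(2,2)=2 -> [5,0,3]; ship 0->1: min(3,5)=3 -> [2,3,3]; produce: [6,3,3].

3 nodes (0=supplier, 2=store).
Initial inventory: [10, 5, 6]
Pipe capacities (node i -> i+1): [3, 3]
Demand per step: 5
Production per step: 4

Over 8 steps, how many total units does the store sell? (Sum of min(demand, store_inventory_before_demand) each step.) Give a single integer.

Step 1: sold=5 (running total=5) -> [11 5 4]
Step 2: sold=4 (running total=9) -> [12 5 3]
Step 3: sold=3 (running total=12) -> [13 5 3]
Step 4: sold=3 (running total=15) -> [14 5 3]
Step 5: sold=3 (running total=18) -> [15 5 3]
Step 6: sold=3 (running total=21) -> [16 5 3]
Step 7: sold=3 (running total=24) -> [17 5 3]
Step 8: sold=3 (running total=27) -> [18 5 3]

Answer: 27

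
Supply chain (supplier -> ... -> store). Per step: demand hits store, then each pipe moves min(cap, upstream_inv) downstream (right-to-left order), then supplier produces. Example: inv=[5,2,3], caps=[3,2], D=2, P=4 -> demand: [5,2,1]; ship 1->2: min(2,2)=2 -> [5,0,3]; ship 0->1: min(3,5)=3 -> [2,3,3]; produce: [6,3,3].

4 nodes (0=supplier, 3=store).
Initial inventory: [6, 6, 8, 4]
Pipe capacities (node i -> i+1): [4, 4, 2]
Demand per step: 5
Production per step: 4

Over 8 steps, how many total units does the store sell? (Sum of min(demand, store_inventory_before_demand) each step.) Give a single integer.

Answer: 18

Derivation:
Step 1: sold=4 (running total=4) -> [6 6 10 2]
Step 2: sold=2 (running total=6) -> [6 6 12 2]
Step 3: sold=2 (running total=8) -> [6 6 14 2]
Step 4: sold=2 (running total=10) -> [6 6 16 2]
Step 5: sold=2 (running total=12) -> [6 6 18 2]
Step 6: sold=2 (running total=14) -> [6 6 20 2]
Step 7: sold=2 (running total=16) -> [6 6 22 2]
Step 8: sold=2 (running total=18) -> [6 6 24 2]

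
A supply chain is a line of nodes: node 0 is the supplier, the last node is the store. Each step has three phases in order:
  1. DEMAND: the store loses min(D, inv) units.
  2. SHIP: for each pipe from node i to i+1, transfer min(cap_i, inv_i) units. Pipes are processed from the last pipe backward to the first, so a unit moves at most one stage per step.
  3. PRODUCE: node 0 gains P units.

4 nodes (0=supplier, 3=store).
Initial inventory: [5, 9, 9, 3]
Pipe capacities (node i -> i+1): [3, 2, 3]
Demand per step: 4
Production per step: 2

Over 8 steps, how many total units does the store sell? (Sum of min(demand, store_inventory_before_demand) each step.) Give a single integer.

Step 1: sold=3 (running total=3) -> [4 10 8 3]
Step 2: sold=3 (running total=6) -> [3 11 7 3]
Step 3: sold=3 (running total=9) -> [2 12 6 3]
Step 4: sold=3 (running total=12) -> [2 12 5 3]
Step 5: sold=3 (running total=15) -> [2 12 4 3]
Step 6: sold=3 (running total=18) -> [2 12 3 3]
Step 7: sold=3 (running total=21) -> [2 12 2 3]
Step 8: sold=3 (running total=24) -> [2 12 2 2]

Answer: 24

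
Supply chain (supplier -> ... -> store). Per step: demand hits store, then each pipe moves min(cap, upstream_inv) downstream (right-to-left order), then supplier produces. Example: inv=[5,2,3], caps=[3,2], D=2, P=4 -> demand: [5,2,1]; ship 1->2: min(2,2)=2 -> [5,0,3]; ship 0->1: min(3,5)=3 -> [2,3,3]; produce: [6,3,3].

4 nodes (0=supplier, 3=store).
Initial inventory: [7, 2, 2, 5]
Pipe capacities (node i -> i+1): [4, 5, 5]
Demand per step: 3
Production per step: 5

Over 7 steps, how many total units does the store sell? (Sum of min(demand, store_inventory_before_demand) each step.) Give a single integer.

Answer: 21

Derivation:
Step 1: sold=3 (running total=3) -> [8 4 2 4]
Step 2: sold=3 (running total=6) -> [9 4 4 3]
Step 3: sold=3 (running total=9) -> [10 4 4 4]
Step 4: sold=3 (running total=12) -> [11 4 4 5]
Step 5: sold=3 (running total=15) -> [12 4 4 6]
Step 6: sold=3 (running total=18) -> [13 4 4 7]
Step 7: sold=3 (running total=21) -> [14 4 4 8]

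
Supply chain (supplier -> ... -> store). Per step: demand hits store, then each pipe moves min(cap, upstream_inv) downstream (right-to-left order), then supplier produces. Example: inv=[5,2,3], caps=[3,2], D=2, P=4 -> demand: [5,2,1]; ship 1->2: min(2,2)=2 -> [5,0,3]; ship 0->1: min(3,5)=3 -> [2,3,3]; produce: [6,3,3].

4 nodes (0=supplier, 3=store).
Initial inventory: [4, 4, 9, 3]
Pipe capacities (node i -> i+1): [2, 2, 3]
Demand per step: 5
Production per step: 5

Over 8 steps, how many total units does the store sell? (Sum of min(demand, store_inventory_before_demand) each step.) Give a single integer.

Answer: 24

Derivation:
Step 1: sold=3 (running total=3) -> [7 4 8 3]
Step 2: sold=3 (running total=6) -> [10 4 7 3]
Step 3: sold=3 (running total=9) -> [13 4 6 3]
Step 4: sold=3 (running total=12) -> [16 4 5 3]
Step 5: sold=3 (running total=15) -> [19 4 4 3]
Step 6: sold=3 (running total=18) -> [22 4 3 3]
Step 7: sold=3 (running total=21) -> [25 4 2 3]
Step 8: sold=3 (running total=24) -> [28 4 2 2]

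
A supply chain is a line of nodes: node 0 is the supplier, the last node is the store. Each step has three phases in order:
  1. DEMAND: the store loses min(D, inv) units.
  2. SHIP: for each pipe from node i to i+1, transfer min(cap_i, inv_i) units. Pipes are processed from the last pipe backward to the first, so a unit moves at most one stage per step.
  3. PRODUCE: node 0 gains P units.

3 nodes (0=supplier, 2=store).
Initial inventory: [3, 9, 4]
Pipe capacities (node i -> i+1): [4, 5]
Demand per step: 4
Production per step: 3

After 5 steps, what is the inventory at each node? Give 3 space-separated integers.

Step 1: demand=4,sold=4 ship[1->2]=5 ship[0->1]=3 prod=3 -> inv=[3 7 5]
Step 2: demand=4,sold=4 ship[1->2]=5 ship[0->1]=3 prod=3 -> inv=[3 5 6]
Step 3: demand=4,sold=4 ship[1->2]=5 ship[0->1]=3 prod=3 -> inv=[3 3 7]
Step 4: demand=4,sold=4 ship[1->2]=3 ship[0->1]=3 prod=3 -> inv=[3 3 6]
Step 5: demand=4,sold=4 ship[1->2]=3 ship[0->1]=3 prod=3 -> inv=[3 3 5]

3 3 5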